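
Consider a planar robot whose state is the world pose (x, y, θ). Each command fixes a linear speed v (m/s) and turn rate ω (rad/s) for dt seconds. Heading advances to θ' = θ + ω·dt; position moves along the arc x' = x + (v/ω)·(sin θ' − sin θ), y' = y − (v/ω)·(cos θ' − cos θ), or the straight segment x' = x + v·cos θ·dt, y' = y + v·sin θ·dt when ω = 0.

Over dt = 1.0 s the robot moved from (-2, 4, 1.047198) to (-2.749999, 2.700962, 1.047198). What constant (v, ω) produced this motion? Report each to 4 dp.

v = -1.5000, ω = 0.0000

Δθ = 1.047198 − 1.047198 = 0.000000
ω = Δθ/dt = 0.000000/1.0 = 0.0000
ω = 0 → v = (Δx·cos θ + Δy·sin θ)/dt = -1.5000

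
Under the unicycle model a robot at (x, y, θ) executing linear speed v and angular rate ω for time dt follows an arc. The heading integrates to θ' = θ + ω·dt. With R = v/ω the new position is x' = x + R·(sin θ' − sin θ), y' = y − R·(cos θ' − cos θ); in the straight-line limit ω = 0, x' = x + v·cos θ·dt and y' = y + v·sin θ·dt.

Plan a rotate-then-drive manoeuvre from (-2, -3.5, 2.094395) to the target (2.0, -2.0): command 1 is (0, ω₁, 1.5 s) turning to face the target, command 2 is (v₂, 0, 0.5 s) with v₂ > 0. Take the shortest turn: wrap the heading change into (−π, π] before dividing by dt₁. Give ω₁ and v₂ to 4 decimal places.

ω₁ = -1.1571, v₂ = 8.5440

heading to target = atan2(-2−-3.5, 2−-2) = 0.3588
Δθ = wrap(0.3588 − 2.0944) = -1.7356; ω₁ = Δθ/dt₁ = -1.1571
distance = √((2−-2)² + (-2−-3.5)²) = 4.2720; v₂ = distance/dt₂ = 8.5440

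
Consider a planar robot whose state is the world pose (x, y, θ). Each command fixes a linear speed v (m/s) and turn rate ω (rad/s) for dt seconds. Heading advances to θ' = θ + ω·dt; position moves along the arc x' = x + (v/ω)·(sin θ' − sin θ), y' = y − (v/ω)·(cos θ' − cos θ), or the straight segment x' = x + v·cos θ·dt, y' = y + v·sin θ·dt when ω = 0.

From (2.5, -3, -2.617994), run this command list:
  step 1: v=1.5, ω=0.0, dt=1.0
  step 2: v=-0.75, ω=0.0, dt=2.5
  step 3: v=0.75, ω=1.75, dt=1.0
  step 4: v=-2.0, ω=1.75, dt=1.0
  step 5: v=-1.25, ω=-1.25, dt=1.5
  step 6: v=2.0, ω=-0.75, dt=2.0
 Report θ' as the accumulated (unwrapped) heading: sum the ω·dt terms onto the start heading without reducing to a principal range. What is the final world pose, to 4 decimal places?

step 1: θ'=-2.6180 (straight) → pose (1.2010, -3.7500, -2.6180)
step 2: θ'=-2.6180 (straight) → pose (2.8248, -2.8125, -2.6180)
step 3: θ'=-0.8680 (R=0.4286) → pose (2.7120, -3.4607, -0.8680)
step 4: θ'=0.8820 (R=-1.1429) → pose (0.9577, -3.4730, 0.8820)
step 5: θ'=-0.9930 (R=1.0000) → pose (-0.6520, -3.3835, -0.9930)
step 6: θ'=-2.4930 (R=-2.6667) → pose (-1.2749, -6.9652, -2.4930)

(-1.2749, -6.9652, -2.4930)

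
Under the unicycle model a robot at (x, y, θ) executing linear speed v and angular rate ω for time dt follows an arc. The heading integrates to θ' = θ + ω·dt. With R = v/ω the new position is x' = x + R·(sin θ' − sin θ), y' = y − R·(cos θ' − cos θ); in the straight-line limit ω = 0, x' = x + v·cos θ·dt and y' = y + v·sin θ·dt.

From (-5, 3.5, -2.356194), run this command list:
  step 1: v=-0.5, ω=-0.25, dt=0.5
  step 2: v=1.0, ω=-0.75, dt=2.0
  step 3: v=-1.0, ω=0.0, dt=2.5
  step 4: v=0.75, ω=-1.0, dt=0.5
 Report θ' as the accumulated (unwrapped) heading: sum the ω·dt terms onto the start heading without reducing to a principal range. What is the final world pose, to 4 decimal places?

(-5.1254, 2.2960, -4.4812)

step 1: θ'=-2.4812 (R=2.0000) → pose (-4.8126, 3.6653, -2.4812)
step 2: θ'=-3.9812 (R=-1.3333) → pose (-6.6231, 3.8279, -3.9812)
step 3: θ'=-3.9812 (straight) → pose (-4.9537, 1.9670, -3.9812)
step 4: θ'=-4.4812 (R=-0.7500) → pose (-5.1254, 2.2960, -4.4812)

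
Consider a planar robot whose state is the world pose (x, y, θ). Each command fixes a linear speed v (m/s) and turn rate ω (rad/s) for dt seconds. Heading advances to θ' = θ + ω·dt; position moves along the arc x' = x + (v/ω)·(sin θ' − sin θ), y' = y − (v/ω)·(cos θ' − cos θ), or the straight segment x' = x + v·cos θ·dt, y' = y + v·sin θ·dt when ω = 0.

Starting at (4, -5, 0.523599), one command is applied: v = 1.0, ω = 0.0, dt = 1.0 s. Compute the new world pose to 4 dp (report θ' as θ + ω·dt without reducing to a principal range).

(4.8660, -4.5000, 0.5236)

θ' = 0.5236 + 0.0·1.0 = 0.5236
ω = 0 → straight: x' = 4 + 1.0·cos(0.5236)·1.0 = 4.8660
y' = -5 + 1.0·sin(0.5236)·1.0 = -4.5000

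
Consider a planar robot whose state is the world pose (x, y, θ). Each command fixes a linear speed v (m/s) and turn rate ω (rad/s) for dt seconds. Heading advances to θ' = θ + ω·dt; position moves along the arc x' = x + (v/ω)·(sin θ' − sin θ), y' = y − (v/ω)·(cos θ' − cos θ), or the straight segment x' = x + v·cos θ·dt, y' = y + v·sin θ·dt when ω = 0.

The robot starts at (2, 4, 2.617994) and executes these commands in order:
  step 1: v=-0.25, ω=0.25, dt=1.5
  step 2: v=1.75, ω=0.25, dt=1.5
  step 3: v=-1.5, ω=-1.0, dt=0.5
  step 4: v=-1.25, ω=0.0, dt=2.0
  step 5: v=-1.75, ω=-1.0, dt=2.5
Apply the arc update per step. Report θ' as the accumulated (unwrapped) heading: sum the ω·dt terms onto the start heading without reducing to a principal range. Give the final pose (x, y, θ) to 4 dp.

step 1: θ'=2.9930 (R=-1.0000) → pose (2.3519, 3.8770, 2.9930)
step 2: θ'=3.3680 (R=7.0000) → pose (-0.2557, 3.7756, 3.3680)
step 3: θ'=2.8680 (R=1.5000) → pose (0.4863, 3.7580, 2.8680)
step 4: θ'=2.8680 (straight) → pose (2.8933, 3.0825, 2.8680)
step 5: θ'=0.3680 (R=1.7500) → pose (3.0500, -0.2352, 0.3680)

(3.0500, -0.2352, 0.3680)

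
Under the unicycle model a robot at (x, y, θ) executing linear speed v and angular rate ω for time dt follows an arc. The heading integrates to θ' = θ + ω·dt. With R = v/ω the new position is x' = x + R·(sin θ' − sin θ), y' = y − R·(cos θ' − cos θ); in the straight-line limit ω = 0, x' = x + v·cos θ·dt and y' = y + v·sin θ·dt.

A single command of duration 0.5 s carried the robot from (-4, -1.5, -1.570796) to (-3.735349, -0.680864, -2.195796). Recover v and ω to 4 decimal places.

v = -1.7500, ω = -1.2500

Δθ = -2.195796 − -1.570796 = -0.625000
ω = Δθ/dt = -0.625000/0.5 = -1.2500
R = −Δy/(cos θ' − cos θ) = 1.4000
v = R·ω = 1.4000·-1.2500 = -1.7500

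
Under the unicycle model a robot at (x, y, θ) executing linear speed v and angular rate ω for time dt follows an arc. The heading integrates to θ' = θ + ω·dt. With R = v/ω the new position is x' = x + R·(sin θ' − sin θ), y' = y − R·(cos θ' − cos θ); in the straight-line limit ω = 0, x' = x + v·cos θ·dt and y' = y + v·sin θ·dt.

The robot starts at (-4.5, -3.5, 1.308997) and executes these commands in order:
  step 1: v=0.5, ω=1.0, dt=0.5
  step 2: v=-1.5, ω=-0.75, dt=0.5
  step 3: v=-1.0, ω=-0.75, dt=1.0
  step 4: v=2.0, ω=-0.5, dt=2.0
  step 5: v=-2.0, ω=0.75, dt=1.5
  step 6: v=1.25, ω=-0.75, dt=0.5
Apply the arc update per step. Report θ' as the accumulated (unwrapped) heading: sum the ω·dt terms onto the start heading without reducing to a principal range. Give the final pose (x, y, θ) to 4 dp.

step 1: θ'=1.8090 (R=0.5000) → pose (-4.4971, -3.2526, 1.8090)
step 2: θ'=1.4340 (R=2.0000) → pose (-4.4593, -3.9973, 1.4340)
step 3: θ'=0.6840 (R=1.3333) → pose (-4.9376, -4.8488, 0.6840)
step 4: θ'=-0.3160 (R=-4.0000) → pose (-1.1670, -4.1471, -0.3160)
step 5: θ'=0.8090 (R=-2.6667) → pose (-3.9253, -4.8411, 0.8090)
step 6: θ'=0.4340 (R=-1.6667) → pose (-3.4201, -4.4794, 0.4340)

(-3.4201, -4.4794, 0.4340)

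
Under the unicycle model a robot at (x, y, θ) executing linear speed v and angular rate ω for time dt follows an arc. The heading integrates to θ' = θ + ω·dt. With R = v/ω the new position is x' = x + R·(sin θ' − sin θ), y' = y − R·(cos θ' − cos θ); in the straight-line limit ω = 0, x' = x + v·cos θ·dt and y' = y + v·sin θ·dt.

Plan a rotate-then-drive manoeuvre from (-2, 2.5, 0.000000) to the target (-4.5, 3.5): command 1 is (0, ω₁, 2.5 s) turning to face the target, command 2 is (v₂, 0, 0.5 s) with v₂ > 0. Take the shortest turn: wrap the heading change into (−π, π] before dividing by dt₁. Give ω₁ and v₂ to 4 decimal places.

ω₁ = 1.1044, v₂ = 5.3852

heading to target = atan2(3.5−2.5, -4.5−-2) = 2.7611
Δθ = wrap(2.7611 − 0.0000) = 2.7611; ω₁ = Δθ/dt₁ = 1.1044
distance = √((-4.5−-2)² + (3.5−2.5)²) = 2.6926; v₂ = distance/dt₂ = 5.3852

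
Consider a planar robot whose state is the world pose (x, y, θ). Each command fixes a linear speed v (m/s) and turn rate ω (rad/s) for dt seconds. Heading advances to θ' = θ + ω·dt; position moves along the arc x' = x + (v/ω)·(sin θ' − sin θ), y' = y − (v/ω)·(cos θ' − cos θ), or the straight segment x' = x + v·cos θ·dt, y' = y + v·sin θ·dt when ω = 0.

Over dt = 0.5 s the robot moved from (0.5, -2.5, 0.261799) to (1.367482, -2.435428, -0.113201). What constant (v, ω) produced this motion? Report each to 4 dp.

v = 1.7500, ω = -0.7500

Δθ = -0.113201 − 0.261799 = -0.375000
ω = Δθ/dt = -0.375000/0.5 = -0.7500
R = Δx/(sin θ' − sin θ) = -2.3333
v = R·ω = -2.3333·-0.7500 = 1.7500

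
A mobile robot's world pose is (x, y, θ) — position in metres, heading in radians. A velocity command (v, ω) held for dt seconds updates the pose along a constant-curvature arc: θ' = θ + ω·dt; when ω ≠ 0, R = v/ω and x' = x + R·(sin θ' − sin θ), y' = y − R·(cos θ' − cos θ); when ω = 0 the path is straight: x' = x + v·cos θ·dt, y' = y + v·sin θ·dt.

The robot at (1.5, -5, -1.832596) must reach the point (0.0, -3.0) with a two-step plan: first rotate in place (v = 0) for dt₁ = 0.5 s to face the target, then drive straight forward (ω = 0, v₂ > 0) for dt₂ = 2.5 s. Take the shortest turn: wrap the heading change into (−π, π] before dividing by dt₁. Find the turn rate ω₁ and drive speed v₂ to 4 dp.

heading to target = atan2(-3−-5, 0−1.5) = 2.2143
Δθ = wrap(2.2143 − -1.8326) = -2.2363; ω₁ = Δθ/dt₁ = -4.4726
distance = √((0−1.5)² + (-3−-5)²) = 2.5000; v₂ = distance/dt₂ = 1.0000

ω₁ = -4.4726, v₂ = 1.0000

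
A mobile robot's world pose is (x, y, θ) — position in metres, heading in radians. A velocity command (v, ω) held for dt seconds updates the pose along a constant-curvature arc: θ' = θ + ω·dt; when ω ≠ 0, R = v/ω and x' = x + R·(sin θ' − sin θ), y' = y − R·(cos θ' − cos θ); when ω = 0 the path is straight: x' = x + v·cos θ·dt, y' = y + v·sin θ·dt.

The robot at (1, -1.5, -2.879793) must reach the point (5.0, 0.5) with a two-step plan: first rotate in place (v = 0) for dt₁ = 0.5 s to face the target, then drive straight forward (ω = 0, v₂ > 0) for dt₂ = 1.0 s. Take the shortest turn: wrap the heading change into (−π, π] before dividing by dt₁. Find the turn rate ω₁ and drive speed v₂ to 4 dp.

heading to target = atan2(0.5−-1.5, 5−1) = 0.4636
Δθ = wrap(0.4636 − -2.8798) = -2.9397; ω₁ = Δθ/dt₁ = -5.8795
distance = √((5−1)² + (0.5−-1.5)²) = 4.4721; v₂ = distance/dt₂ = 4.4721

ω₁ = -5.8795, v₂ = 4.4721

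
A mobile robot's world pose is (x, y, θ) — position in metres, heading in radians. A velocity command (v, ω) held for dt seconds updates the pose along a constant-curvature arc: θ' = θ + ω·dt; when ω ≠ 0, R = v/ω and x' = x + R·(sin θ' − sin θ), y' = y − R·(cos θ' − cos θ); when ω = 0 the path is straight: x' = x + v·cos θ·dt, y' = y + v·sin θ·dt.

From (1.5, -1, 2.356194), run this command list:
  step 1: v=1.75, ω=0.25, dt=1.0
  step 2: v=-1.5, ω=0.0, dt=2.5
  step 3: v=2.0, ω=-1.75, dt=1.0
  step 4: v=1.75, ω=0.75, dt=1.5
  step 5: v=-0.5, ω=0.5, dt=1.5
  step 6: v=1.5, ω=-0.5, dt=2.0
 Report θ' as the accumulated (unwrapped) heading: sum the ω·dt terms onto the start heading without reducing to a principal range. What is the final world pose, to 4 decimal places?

step 1: θ'=2.6062 (R=7.0000) → pose (0.1215, 0.0707, 2.6062)
step 2: θ'=2.6062 (straight) → pose (3.3468, -1.8425, 2.6062)
step 3: θ'=0.8562 (R=-1.1429) → pose (3.0666, -0.1106, 0.8562)
step 4: θ'=1.9812 (R=2.3333) → pose (3.4437, 2.3494, 1.9812)
step 5: θ'=2.7312 (R=-1.0000) → pose (3.9617, 1.8314, 2.7312)
step 6: θ'=1.7312 (R=-3.0000) → pose (2.1971, 4.1032, 1.7312)

(2.1971, 4.1032, 1.7312)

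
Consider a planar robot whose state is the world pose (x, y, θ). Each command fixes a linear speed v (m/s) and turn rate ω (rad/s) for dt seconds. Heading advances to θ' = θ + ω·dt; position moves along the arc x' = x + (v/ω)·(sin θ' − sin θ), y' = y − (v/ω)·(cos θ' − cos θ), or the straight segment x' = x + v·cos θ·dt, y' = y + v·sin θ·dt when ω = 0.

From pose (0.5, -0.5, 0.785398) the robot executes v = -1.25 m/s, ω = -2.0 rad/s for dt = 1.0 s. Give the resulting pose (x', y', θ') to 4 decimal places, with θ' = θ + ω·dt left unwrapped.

(-0.5277, -0.2760, -1.2146)

θ' = 0.7854 + -2.0·1.0 = -1.2146
R = v/ω = -1.25/-2.0 = 0.6250
x' = 0.5 + 0.6250·(sin -1.2146 − sin 0.7854) = -0.5277
y' = -0.5 − 0.6250·(cos -1.2146 − cos 0.7854) = -0.2760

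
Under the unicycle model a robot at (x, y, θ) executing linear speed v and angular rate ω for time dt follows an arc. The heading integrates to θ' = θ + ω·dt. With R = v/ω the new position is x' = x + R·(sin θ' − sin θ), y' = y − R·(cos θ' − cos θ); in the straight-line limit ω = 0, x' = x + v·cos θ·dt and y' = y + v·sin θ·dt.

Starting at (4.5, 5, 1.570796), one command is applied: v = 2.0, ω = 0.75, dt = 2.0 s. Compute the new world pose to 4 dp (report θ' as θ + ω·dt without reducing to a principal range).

θ' = 1.5708 + 0.75·2.0 = 3.0708
R = v/ω = 2.0/0.75 = 2.6667
x' = 4.5 + 2.6667·(sin 3.0708 − sin 1.5708) = 2.0220
y' = 5 − 2.6667·(cos 3.0708 − cos 1.5708) = 7.6600

(2.0220, 7.6600, 3.0708)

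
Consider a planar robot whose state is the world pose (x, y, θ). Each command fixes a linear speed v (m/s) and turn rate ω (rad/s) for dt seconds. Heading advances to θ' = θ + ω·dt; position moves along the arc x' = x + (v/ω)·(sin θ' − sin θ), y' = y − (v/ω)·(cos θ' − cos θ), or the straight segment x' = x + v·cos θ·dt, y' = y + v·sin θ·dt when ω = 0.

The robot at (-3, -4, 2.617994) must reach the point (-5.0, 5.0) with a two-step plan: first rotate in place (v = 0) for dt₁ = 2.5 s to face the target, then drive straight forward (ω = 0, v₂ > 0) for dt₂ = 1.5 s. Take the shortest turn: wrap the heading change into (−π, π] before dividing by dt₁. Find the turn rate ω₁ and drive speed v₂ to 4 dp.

heading to target = atan2(5−-4, -5−-3) = 1.7895
Δθ = wrap(1.7895 − 2.6180) = -0.8285; ω₁ = Δθ/dt₁ = -0.3314
distance = √((-5−-3)² + (5−-4)²) = 9.2195; v₂ = distance/dt₂ = 6.1464

ω₁ = -0.3314, v₂ = 6.1464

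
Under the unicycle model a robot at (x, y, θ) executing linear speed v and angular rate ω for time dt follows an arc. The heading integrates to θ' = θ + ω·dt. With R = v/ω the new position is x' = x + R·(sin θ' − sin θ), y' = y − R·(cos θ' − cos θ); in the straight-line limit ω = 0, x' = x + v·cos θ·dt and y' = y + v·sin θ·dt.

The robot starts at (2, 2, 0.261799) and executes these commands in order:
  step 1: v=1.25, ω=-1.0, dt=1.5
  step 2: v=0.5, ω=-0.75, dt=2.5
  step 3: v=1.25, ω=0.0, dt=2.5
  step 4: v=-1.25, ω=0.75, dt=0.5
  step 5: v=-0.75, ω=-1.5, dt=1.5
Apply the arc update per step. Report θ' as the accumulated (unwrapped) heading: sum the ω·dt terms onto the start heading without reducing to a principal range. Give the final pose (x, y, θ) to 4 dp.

(1.0544, -0.2350, -4.9882)

step 1: θ'=-1.2382 (R=-1.2500) → pose (3.5050, 1.2007, -1.2382)
step 2: θ'=-3.1132 (R=-0.6667) → pose (2.8938, 0.3167, -3.1132)
step 3: θ'=-3.1132 (straight) → pose (-0.2299, 0.2279, -3.1132)
step 4: θ'=-2.7382 (R=-1.6667) → pose (0.3770, 0.3610, -2.7382)
step 5: θ'=-4.9882 (R=0.5000) → pose (1.0544, -0.2350, -4.9882)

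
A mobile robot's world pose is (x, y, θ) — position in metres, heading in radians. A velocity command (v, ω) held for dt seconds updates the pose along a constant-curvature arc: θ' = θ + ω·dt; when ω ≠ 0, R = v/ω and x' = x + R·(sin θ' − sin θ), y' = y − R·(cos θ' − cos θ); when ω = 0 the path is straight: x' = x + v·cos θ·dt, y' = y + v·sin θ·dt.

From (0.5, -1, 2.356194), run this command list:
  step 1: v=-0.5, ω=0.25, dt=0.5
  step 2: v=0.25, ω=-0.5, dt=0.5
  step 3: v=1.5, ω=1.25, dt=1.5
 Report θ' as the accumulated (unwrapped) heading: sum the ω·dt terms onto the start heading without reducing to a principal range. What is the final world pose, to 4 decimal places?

(-1.3347, -1.1295, 4.1062)

step 1: θ'=2.4812 (R=-2.0000) → pose (0.6874, -1.1653, 2.4812)
step 2: θ'=2.2312 (R=-0.5000) → pose (0.5992, -1.0771, 2.2312)
step 3: θ'=4.1062 (R=1.2000) → pose (-1.3347, -1.1295, 4.1062)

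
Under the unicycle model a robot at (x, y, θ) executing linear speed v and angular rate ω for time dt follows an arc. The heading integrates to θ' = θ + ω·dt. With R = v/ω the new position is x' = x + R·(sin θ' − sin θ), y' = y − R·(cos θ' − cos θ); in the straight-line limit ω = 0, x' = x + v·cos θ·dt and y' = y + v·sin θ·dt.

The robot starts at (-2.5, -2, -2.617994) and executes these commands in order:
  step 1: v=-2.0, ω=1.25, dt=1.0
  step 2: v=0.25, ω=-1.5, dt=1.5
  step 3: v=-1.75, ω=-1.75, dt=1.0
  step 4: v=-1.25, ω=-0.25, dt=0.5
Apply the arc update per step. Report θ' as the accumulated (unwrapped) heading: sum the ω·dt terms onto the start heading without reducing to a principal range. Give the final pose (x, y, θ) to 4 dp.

(-2.0493, -2.4424, -5.4930)

step 1: θ'=-1.3680 (R=-1.6000) → pose (-1.7328, -0.2921, -1.3680)
step 2: θ'=-3.6180 (R=-0.1667) → pose (-1.9725, -0.4738, -3.6180)
step 3: θ'=-5.3680 (R=1.0000) → pose (-1.6384, -1.9721, -5.3680)
step 4: θ'=-5.4930 (R=5.0000) → pose (-2.0493, -2.4424, -5.4930)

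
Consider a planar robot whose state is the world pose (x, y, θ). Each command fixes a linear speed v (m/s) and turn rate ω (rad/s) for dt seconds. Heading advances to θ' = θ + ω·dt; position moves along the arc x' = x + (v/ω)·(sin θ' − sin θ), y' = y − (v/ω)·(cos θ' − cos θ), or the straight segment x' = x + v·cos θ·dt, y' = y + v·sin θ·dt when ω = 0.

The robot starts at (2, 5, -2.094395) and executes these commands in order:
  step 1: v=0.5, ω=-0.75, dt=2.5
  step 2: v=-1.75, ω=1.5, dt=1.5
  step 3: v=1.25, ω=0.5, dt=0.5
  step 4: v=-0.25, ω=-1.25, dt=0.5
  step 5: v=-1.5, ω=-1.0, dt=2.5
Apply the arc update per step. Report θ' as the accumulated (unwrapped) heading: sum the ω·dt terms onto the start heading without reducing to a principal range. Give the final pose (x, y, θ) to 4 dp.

step 1: θ'=-3.9694 (R=-0.6667) → pose (0.9317, 4.8823, -3.9694)
step 2: θ'=-1.7194 (R=-1.1667) → pose (2.9447, 5.4989, -1.7194)
step 3: θ'=-1.4694 (R=2.5000) → pose (2.9300, 4.8757, -1.4694)
step 4: θ'=-2.0944 (R=0.2000) → pose (2.9557, 4.9959, -2.0944)
step 5: θ'=-4.5944 (R=1.5000) → pose (5.7443, 4.4225, -4.5944)

(5.7443, 4.4225, -4.5944)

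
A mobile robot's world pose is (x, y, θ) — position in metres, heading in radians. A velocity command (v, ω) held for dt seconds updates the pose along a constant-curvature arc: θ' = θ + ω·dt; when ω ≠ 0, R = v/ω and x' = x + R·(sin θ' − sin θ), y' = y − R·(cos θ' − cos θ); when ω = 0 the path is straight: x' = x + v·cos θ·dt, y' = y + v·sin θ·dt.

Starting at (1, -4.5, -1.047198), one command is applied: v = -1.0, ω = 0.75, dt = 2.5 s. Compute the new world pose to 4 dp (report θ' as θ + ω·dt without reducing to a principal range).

(-1.1366, -4.2647, 0.8278)

θ' = -1.0472 + 0.75·2.5 = 0.8278
R = v/ω = -1.0/0.75 = -1.3333
x' = 1 + -1.3333·(sin 0.8278 − sin -1.0472) = -1.1366
y' = -4.5 − -1.3333·(cos 0.8278 − cos -1.0472) = -4.2647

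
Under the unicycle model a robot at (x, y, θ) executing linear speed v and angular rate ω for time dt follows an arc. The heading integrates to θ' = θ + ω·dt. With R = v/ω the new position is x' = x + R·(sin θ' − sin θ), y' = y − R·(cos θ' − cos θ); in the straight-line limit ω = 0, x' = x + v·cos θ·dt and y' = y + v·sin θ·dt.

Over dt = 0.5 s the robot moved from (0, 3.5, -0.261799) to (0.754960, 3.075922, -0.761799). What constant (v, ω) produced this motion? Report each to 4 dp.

v = 1.7500, ω = -1.0000

Δθ = -0.761799 − -0.261799 = -0.500000
ω = Δθ/dt = -0.500000/0.5 = -1.0000
R = Δx/(sin θ' − sin θ) = -1.7500
v = R·ω = -1.7500·-1.0000 = 1.7500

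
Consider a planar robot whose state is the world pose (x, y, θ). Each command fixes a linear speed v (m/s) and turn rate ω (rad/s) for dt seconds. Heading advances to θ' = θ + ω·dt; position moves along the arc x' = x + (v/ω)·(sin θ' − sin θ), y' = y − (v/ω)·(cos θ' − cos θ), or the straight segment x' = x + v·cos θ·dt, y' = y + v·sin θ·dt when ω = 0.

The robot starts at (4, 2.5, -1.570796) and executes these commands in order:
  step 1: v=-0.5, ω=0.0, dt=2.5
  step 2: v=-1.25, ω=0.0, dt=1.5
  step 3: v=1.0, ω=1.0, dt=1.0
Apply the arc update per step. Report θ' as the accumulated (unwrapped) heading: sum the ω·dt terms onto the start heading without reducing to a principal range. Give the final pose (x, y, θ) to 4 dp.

(4.4597, 4.7835, -0.5708)

step 1: θ'=-1.5708 (straight) → pose (4.0000, 3.7500, -1.5708)
step 2: θ'=-1.5708 (straight) → pose (4.0000, 5.6250, -1.5708)
step 3: θ'=-0.5708 (R=1.0000) → pose (4.4597, 4.7835, -0.5708)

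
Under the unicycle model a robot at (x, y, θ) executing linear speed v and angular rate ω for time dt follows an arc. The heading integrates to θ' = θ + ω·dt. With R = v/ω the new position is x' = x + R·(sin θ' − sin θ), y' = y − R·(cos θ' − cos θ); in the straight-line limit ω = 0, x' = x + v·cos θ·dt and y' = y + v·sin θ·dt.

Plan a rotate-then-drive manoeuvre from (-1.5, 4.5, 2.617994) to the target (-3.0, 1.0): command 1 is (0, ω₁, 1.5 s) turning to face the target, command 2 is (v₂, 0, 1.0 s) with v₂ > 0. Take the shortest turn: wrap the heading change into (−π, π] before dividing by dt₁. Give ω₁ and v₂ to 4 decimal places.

ω₁ = 1.1263, v₂ = 3.8079

heading to target = atan2(1−4.5, -3−-1.5) = -1.9757
Δθ = wrap(-1.9757 − 2.6180) = 1.6895; ω₁ = Δθ/dt₁ = 1.1263
distance = √((-3−-1.5)² + (1−4.5)²) = 3.8079; v₂ = distance/dt₂ = 3.8079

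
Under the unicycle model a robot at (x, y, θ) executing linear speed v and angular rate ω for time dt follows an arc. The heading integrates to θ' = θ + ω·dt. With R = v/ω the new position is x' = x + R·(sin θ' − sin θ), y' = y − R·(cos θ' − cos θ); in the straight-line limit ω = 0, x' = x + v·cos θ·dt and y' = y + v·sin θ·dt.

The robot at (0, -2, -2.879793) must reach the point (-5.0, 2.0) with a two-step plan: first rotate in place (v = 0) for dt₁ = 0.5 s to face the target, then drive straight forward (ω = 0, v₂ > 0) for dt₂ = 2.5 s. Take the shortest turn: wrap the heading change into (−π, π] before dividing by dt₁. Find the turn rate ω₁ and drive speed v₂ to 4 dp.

heading to target = atan2(2−-2, -5−0) = 2.4669
Δθ = wrap(2.4669 − -2.8798) = -0.9365; ω₁ = Δθ/dt₁ = -1.8731
distance = √((-5−0)² + (2−-2)²) = 6.4031; v₂ = distance/dt₂ = 2.5612

ω₁ = -1.8731, v₂ = 2.5612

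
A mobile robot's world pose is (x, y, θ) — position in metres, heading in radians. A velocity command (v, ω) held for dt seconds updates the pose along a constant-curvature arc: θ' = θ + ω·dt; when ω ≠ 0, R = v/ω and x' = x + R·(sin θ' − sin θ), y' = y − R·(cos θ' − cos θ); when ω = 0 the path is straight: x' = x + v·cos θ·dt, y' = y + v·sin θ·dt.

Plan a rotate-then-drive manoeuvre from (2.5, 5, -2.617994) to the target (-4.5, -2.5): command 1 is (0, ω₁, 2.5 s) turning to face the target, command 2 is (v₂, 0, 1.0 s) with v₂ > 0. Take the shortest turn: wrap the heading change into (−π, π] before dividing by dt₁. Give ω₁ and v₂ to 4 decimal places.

heading to target = atan2(-2.5−5, -4.5−2.5) = -2.3217
Δθ = wrap(-2.3217 − -2.6180) = 0.2963; ω₁ = Δθ/dt₁ = 0.1185
distance = √((-4.5−2.5)² + (-2.5−5)²) = 10.2591; v₂ = distance/dt₂ = 10.2591

ω₁ = 0.1185, v₂ = 10.2591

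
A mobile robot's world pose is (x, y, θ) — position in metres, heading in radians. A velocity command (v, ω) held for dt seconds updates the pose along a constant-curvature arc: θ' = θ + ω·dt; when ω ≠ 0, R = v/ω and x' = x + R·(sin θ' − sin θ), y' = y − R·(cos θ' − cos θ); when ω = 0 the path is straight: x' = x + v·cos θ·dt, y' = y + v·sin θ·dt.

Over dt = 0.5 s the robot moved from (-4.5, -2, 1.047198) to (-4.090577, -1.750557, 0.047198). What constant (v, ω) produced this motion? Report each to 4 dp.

Δθ = 0.047198 − 1.047198 = -1.000000
ω = Δθ/dt = -1.000000/0.5 = -2.0000
R = Δx/(sin θ' − sin θ) = -0.5000
v = R·ω = -0.5000·-2.0000 = 1.0000

v = 1.0000, ω = -2.0000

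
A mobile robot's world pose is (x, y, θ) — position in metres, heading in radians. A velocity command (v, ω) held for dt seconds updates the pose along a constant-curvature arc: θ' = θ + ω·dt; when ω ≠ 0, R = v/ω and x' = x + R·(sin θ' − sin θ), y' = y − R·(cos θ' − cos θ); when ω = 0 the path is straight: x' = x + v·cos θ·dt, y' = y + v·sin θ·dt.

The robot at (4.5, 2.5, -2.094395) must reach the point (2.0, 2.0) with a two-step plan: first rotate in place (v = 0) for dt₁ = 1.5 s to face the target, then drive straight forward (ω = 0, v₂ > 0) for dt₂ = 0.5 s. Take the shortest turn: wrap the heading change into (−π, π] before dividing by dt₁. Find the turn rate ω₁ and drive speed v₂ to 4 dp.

heading to target = atan2(2−2.5, 2−4.5) = -2.9442
Δθ = wrap(-2.9442 − -2.0944) = -0.8498; ω₁ = Δθ/dt₁ = -0.5665
distance = √((2−4.5)² + (2−2.5)²) = 2.5495; v₂ = distance/dt₂ = 5.0990

ω₁ = -0.5665, v₂ = 5.0990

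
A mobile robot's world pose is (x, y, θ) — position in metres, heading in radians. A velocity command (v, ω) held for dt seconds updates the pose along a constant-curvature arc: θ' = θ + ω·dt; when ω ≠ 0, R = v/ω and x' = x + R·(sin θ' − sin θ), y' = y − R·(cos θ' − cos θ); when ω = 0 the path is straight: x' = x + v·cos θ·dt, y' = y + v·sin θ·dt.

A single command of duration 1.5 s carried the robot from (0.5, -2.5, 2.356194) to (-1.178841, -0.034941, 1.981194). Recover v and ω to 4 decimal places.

Δθ = 1.981194 − 2.356194 = -0.375000
ω = Δθ/dt = -0.375000/1.5 = -0.2500
R = −Δy/(cos θ' − cos θ) = -8.0000
v = R·ω = -8.0000·-0.2500 = 2.0000

v = 2.0000, ω = -0.2500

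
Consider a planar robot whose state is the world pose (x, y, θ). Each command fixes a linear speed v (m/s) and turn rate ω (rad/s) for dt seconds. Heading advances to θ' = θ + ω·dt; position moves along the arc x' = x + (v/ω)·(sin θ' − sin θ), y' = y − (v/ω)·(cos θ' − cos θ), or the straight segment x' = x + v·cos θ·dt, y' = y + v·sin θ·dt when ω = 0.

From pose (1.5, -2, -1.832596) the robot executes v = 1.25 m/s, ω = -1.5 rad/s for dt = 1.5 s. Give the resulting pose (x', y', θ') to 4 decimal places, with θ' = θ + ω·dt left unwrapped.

(0.0216, -2.2751, -4.0826)

θ' = -1.8326 + -1.5·1.5 = -4.0826
R = v/ω = 1.25/-1.5 = -0.8333
x' = 1.5 + -0.8333·(sin -4.0826 − sin -1.8326) = 0.0216
y' = -2 − -0.8333·(cos -4.0826 − cos -1.8326) = -2.2751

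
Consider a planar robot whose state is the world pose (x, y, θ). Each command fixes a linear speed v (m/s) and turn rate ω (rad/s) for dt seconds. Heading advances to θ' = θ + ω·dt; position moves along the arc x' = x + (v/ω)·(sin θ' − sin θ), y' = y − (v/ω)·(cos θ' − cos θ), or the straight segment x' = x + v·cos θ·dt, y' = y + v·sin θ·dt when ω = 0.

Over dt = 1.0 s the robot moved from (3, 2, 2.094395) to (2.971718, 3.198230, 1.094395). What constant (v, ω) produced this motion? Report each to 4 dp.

Δθ = 1.094395 − 2.094395 = -1.000000
ω = Δθ/dt = -1.000000/1.0 = -1.0000
R = −Δy/(cos θ' − cos θ) = -1.2500
v = R·ω = -1.2500·-1.0000 = 1.2500

v = 1.2500, ω = -1.0000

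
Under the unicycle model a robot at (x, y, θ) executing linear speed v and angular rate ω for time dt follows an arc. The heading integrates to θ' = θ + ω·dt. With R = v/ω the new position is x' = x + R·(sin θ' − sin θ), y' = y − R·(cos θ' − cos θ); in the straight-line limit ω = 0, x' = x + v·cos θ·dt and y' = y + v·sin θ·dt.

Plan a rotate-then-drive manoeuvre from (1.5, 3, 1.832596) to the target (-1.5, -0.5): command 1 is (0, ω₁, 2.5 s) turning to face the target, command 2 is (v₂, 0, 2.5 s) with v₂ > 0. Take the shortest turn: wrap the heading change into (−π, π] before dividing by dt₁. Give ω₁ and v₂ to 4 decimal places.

heading to target = atan2(-0.5−3, -1.5−1.5) = -2.2794
Δθ = wrap(-2.2794 − 1.8326) = 2.1712; ω₁ = Δθ/dt₁ = 0.8685
distance = √((-1.5−1.5)² + (-0.5−3)²) = 4.6098; v₂ = distance/dt₂ = 1.8439

ω₁ = 0.8685, v₂ = 1.8439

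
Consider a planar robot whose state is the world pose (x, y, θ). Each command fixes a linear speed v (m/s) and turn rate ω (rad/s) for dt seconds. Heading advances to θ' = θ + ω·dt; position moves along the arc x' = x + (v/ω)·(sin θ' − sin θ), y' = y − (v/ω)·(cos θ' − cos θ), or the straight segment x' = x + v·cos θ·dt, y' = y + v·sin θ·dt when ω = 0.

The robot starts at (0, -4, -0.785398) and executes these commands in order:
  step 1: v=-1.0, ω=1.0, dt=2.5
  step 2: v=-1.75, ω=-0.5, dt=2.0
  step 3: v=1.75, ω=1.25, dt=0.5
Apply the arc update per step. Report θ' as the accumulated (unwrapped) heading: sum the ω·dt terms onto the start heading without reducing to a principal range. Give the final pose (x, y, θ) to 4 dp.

(-2.4217, -7.2590, 1.3396)

step 1: θ'=1.7146 (R=-1.0000) → pose (-1.6968, -4.8504, 1.7146)
step 2: θ'=0.7146 (R=3.5000) → pose (-2.8670, -7.9957, 0.7146)
step 3: θ'=1.3396 (R=1.4000) → pose (-2.4217, -7.2590, 1.3396)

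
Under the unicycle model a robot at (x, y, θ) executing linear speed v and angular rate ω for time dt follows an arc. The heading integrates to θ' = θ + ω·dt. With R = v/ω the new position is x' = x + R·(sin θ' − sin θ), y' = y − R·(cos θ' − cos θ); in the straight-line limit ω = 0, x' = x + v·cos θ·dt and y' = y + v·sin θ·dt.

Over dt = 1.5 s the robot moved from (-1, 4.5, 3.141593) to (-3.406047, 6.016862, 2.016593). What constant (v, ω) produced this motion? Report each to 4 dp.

Δθ = 2.016593 − 3.141593 = -1.125000
ω = Δθ/dt = -1.125000/1.5 = -0.7500
R = Δx/(sin θ' − sin θ) = -2.6667
v = R·ω = -2.6667·-0.7500 = 2.0000

v = 2.0000, ω = -0.7500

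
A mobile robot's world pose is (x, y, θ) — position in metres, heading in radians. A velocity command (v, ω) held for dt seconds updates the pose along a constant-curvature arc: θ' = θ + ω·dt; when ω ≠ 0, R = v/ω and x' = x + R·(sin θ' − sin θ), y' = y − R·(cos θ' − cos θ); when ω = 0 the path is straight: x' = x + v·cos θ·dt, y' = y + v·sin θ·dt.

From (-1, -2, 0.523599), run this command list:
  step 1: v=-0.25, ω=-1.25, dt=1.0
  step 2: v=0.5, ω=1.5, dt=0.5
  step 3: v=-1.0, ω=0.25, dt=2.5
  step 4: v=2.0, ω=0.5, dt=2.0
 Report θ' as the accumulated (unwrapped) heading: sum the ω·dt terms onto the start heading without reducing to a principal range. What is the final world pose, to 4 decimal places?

step 1: θ'=-0.7264 (R=0.2000) → pose (-1.2328, -1.9763, -0.7264)
step 2: θ'=0.0236 (R=0.3333) → pose (-1.0036, -2.0604, 0.0236)
step 3: θ'=0.6486 (R=-4.0000) → pose (-3.3255, -2.8715, 0.6486)
step 4: θ'=1.6486 (R=4.0000) → pose (-1.7539, 0.6271, 1.6486)

(-1.7539, 0.6271, 1.6486)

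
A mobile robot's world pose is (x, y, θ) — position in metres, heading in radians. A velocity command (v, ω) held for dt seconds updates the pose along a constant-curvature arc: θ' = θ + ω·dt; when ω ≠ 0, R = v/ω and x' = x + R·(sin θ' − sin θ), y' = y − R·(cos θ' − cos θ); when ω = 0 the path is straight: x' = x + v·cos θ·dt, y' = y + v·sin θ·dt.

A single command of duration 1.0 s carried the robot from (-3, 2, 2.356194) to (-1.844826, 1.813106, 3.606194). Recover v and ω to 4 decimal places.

v = -1.2500, ω = 1.2500

Δθ = 3.606194 − 2.356194 = 1.250000
ω = Δθ/dt = 1.250000/1.0 = 1.2500
R = Δx/(sin θ' − sin θ) = -1.0000
v = R·ω = -1.0000·1.2500 = -1.2500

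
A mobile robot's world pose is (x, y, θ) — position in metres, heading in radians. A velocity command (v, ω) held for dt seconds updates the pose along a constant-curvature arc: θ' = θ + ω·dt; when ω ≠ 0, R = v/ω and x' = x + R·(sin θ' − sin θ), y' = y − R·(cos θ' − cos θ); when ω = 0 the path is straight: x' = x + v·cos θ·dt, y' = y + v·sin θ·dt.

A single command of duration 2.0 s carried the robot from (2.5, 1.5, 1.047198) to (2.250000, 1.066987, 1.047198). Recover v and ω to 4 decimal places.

v = -0.2500, ω = 0.0000

Δθ = 1.047198 − 1.047198 = 0.000000
ω = Δθ/dt = 0.000000/2.0 = 0.0000
ω = 0 → v = (Δx·cos θ + Δy·sin θ)/dt = -0.2500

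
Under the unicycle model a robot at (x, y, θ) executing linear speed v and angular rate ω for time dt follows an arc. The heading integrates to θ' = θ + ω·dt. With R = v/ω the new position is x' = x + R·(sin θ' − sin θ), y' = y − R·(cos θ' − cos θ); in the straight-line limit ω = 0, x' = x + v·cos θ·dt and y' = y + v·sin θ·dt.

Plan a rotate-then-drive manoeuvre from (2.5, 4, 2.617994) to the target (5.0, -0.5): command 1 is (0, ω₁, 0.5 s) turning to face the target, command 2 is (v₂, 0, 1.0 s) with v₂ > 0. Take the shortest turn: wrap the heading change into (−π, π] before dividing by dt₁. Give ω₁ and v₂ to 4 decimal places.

heading to target = atan2(-0.5−4, 5−2.5) = -1.0637
Δθ = wrap(-1.0637 − 2.6180) = 2.6015; ω₁ = Δθ/dt₁ = 5.2030
distance = √((5−2.5)² + (-0.5−4)²) = 5.1478; v₂ = distance/dt₂ = 5.1478

ω₁ = 5.2030, v₂ = 5.1478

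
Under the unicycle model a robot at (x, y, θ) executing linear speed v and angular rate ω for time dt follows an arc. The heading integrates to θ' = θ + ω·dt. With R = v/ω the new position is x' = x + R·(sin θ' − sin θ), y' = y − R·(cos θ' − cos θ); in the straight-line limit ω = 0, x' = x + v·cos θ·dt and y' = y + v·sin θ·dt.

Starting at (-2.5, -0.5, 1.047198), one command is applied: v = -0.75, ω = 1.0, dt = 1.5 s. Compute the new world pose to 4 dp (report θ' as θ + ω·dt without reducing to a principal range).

(-2.2705, -1.4964, 2.5472)

θ' = 1.0472 + 1.0·1.5 = 2.5472
R = v/ω = -0.75/1.0 = -0.7500
x' = -2.5 + -0.7500·(sin 2.5472 − sin 1.0472) = -2.2705
y' = -0.5 − -0.7500·(cos 2.5472 − cos 1.0472) = -1.4964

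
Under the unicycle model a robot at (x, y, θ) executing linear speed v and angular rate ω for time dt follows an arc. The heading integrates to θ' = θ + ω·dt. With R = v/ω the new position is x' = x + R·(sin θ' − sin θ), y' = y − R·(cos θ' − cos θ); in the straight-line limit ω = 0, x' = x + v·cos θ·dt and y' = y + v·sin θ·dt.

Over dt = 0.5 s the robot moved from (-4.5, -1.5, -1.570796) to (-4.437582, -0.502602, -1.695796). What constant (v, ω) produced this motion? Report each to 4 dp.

v = -2.0000, ω = -0.2500

Δθ = -1.695796 − -1.570796 = -0.125000
ω = Δθ/dt = -0.125000/0.5 = -0.2500
R = −Δy/(cos θ' − cos θ) = 8.0000
v = R·ω = 8.0000·-0.2500 = -2.0000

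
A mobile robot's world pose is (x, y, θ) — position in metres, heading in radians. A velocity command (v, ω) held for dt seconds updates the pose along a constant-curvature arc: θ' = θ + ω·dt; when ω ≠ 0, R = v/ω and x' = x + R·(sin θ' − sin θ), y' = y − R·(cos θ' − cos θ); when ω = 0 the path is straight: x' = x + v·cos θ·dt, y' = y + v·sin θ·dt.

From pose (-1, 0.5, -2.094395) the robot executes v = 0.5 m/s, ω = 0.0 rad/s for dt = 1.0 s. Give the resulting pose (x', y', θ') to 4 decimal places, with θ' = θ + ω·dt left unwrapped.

θ' = -2.0944 + 0.0·1.0 = -2.0944
ω = 0 → straight: x' = -1 + 0.5·cos(-2.0944)·1.0 = -1.2500
y' = 0.5 + 0.5·sin(-2.0944)·1.0 = 0.0670

(-1.2500, 0.0670, -2.0944)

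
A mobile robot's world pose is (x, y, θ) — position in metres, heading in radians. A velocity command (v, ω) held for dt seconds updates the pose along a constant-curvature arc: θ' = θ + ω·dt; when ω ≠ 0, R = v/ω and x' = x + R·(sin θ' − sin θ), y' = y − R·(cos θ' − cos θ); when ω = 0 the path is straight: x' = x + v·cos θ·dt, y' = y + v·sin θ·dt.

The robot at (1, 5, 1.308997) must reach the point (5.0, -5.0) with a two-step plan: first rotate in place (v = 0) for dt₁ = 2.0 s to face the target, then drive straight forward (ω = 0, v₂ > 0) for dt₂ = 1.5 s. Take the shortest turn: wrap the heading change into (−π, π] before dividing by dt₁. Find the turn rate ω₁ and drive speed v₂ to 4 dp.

ω₁ = -1.2496, v₂ = 7.1802

heading to target = atan2(-5−5, 5−1) = -1.1903
Δθ = wrap(-1.1903 − 1.3090) = -2.4993; ω₁ = Δθ/dt₁ = -1.2496
distance = √((5−1)² + (-5−5)²) = 10.7703; v₂ = distance/dt₂ = 7.1802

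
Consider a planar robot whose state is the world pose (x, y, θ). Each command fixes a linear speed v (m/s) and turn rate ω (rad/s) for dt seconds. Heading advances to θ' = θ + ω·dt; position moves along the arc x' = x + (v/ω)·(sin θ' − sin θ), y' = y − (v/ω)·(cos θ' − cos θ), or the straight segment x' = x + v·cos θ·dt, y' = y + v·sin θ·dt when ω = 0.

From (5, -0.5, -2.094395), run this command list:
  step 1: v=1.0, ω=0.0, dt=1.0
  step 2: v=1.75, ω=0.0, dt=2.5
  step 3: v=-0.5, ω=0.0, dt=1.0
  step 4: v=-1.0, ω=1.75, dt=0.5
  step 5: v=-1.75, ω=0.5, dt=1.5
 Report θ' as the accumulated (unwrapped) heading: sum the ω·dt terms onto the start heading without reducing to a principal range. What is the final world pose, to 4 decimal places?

step 1: θ'=-2.0944 (straight) → pose (4.5000, -1.3660, -2.0944)
step 2: θ'=-2.0944 (straight) → pose (2.3125, -5.1549, -2.0944)
step 3: θ'=-2.0944 (straight) → pose (2.5625, -4.7219, -2.0944)
step 4: θ'=-1.2194 (R=-0.5714) → pose (2.6041, -4.2395, -1.2194)
step 5: θ'=-0.4694 (R=-3.5000) → pose (0.9012, -2.3228, -0.4694)

(0.9012, -2.3228, -0.4694)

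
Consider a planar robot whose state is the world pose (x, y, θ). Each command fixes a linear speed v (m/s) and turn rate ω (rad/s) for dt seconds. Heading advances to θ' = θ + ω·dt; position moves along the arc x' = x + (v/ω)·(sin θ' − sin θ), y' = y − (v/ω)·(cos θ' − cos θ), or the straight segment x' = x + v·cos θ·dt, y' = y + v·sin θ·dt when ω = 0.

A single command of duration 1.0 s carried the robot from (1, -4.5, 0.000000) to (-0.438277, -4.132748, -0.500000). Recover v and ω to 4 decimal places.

Δθ = -0.500000 − 0.000000 = -0.500000
ω = Δθ/dt = -0.500000/1.0 = -0.5000
R = Δx/(sin θ' − sin θ) = 3.0000
v = R·ω = 3.0000·-0.5000 = -1.5000

v = -1.5000, ω = -0.5000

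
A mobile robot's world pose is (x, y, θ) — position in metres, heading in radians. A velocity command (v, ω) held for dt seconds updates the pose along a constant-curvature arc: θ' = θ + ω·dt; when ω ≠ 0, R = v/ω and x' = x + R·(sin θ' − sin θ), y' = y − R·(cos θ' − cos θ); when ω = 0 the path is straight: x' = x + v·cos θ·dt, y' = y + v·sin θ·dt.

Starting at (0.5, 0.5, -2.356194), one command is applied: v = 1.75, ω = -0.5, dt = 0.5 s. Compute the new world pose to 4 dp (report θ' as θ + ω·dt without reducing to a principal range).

(-0.1892, -0.0354, -2.6062)

θ' = -2.3562 + -0.5·0.5 = -2.6062
R = v/ω = 1.75/-0.5 = -3.5000
x' = 0.5 + -3.5000·(sin -2.6062 − sin -2.3562) = -0.1892
y' = 0.5 − -3.5000·(cos -2.6062 − cos -2.3562) = -0.0354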